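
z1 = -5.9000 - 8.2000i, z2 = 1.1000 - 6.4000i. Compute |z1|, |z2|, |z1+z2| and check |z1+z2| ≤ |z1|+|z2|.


|z1| = sqrt((-5.9)^2 + (-8.2)^2) = sqrt(102.05) = 10.1020
|z2| = sqrt(1.1^2 + (-6.4)^2) = sqrt(42.17) = 6.4938
z1+z2 = -4.8000 - 14.6000i
|z1+z2| = sqrt(236.2) = 15.3688
|z1|+|z2| = 10.1020 + 6.4938 = 16.5958

|z1+z2| = 15.3688 ≤ |z1|+|z2| = 16.5958 (verified)


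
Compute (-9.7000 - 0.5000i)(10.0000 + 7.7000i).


Real = -9.7*10 - (-0.5)*7.7 = -97 - (-3.85) = -93.15
Imag = -9.7*7.7 + 10*(-0.5) = -74.69 - (5) = -79.69

-93.1500 - 79.6900i


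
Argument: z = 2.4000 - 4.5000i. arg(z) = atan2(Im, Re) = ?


Re = 2.4, Im = -4.5
arg = atan2(-4.5, 2.4) = -61.9275 degrees

arg(z) = -61.9275 degrees


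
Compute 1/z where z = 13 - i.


|z|^2 = 169+1 = 170
1/z = (13 + 1i)/170

1/z = 0.0765 + 0.0059i


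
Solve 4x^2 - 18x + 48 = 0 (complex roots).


disc = (-18)^2 - 4*4*48 = 324 - 768 = -444
sqrt(|disc|) = sqrt(444) = 21.0713
Real part = 18/(2*4) = 2.2500
Imag part = 21.0713/(2*4) = 2.6339

2.2500 ± 2.6339i


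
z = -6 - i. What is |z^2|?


|z| = sqrt(36+1) = sqrt(37) = 6.0828
|z^2| = |z|^2 = (sqrt(37))^2 = 37

|z^2| = 37


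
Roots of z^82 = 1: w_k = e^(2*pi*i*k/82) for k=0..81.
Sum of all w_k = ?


The sum of all 82th roots of unity is 0.
Geometric series: (1 - w^82)/(1 - w) = (1-1)/(1-w) = 0 since w^82 = 1, w ≠ 1.
Alternatively: coefficient of z^81 in z^82 - 1 is 0.

0


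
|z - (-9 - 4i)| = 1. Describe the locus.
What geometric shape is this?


|z - z0| = r is a circle with center z0 and radius r.
Center = (-9, -4), radius = 1

Circle with center (-9, -4) and radius 1


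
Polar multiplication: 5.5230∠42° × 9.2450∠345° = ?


r = 5.5230 * 9.2450 = 51.0601
theta = 42° + 345° = 387° = 27° (mod 360)

51.0601 cis(27°)


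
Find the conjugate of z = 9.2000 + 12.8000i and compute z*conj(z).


z_bar = 9.2000 - 12.8000i
z*z_bar = 9.2^2 + 12.8^2 = 84.64 + 163.84 = 248.48

z_bar = 9.2000 - 12.8000i, z*z_bar = 248.48


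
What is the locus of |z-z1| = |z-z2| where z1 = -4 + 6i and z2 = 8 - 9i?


Equal distances means the locus is the perpendicular bisector of z1 and z2.
Midpoint = ((-4+8)/2, (6+(-9))/2) = (2.0000, -1.5000)

Perpendicular bisector through (2.0000, -1.5000)


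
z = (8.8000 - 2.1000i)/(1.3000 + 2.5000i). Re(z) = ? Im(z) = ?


Multiply by conjugate: (8.8000 - 2.1000i)(1.3000 - 2.5000i) / (1.3^2 + 2.5^2)
Numerator real = 8.8*1.3 - (2.1)*2.5 = 6.19
Numerator imag = -2.1*1.3 - 8.8*2.5 = -24.73
Denominator = 7.94
Re(z) = 6.19/7.94 = 0.7796
Im(z) = -24.73/7.94 = -3.1146

Re(z) = 0.7796, Im(z) = -3.1146


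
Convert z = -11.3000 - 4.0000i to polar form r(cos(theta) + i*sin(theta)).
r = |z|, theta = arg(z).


r = sqrt(127.69+16) = sqrt(143.69) = 11.9871
theta = atan2(-4, -11.3) = -160.5069 degrees

r = 11.9871, theta = -160.5069 degrees


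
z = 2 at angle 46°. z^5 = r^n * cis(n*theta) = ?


r^5 = 2^5 = 32
n*theta = 5*46° = 230° = 230° (mod 360)
a = 32*cos(230°) = -20.5692
b = 32*sin(230°) = -24.5134

32 cis(230°) = -20.5692 - 24.5134i


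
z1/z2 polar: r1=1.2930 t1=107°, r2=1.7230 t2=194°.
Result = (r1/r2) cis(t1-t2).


r = 1.2930 / 1.7230 = 0.7504
theta = 107° - 194° = -87° = 273° (mod 360)

0.7504 cis(273°)


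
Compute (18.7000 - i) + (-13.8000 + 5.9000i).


Real: 18.7 - 13.8 = 4.9
Imag: -1 + 5.9 = 4.9

4.9000 + 4.9000i


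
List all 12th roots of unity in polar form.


The 12th roots of unity are cis(360k/12°) for k=0..11
Angle step = 360/12 = 30°
Primitive root: cis(30°)
Primitive root = 0.8660 + 0.5000i

12 roots at angles: 0°, 30°, 60°, 90°, 120°, 150°, 180°, 210°, 240°, 270°, 300°, 330°


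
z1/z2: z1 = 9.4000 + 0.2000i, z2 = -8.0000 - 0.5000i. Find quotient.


Conjugate of z2 = -8.0000 + 0.5000i
Numerator: (9.4000 + 0.2000i)(-8.0000 + 0.5000i) = -75.3000 + 3.1000i
Denominator: (-8)^2 + (-0.5)^2 = 64.25
Result = (-75.3000 + 3.1000i)/64.25

-1.1720 + 0.0482i


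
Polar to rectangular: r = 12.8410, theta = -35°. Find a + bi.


a = 12.8410*cos(-35°) = 12.8410*0.81915 = 10.5187
b = 12.8410*sin(-35°) = 12.8410*(-0.57358) = -7.3653

10.5187 - 7.3653i


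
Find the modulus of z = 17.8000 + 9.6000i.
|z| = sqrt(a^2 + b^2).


|z| = sqrt(17.8^2 + 9.6^2) = sqrt(316.84 + 92.16) = sqrt(409) = 20.2237

|z| = 20.2237


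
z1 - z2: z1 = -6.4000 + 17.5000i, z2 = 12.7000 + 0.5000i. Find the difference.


Real: -6.4 - 12.7 = -19.1
Imag: 17.5 - 0.5 = 17

-19.1000 + 17.0000i


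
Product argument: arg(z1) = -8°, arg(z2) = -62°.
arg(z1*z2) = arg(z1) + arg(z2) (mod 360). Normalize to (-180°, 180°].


arg(z1*z2) = -8° - 62° = -70°
Normalized to (-180°, 180°]: -70°

-70°


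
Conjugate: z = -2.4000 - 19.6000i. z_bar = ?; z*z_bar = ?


z_bar = -2.4000 + 19.6000i
z*z_bar = (-2.4)^2 + (-19.6)^2 = 5.76 + 384.16 = 389.92

z_bar = -2.4000 + 19.6000i, z*z_bar = 389.92


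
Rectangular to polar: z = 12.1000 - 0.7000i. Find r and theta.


r = sqrt(146.41+0.49) = sqrt(146.9) = 12.1202
theta = atan2(-0.7, 12.1) = -3.3109 degrees

r = 12.1202, theta = -3.3109 degrees


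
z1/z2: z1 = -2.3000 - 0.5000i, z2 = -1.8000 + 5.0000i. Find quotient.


Conjugate of z2 = -1.8000 - 5.0000i
Numerator: (-2.3000 - 0.5000i)(-1.8000 - 5.0000i) = 1.6400 + 12.4000i
Denominator: (-1.8)^2 + 5^2 = 28.24
Result = (1.6400 + 12.4000i)/28.24

0.0581 + 0.4391i


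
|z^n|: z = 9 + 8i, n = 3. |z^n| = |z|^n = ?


|z| = sqrt(81+64) = sqrt(145) = 12.0416
|z^3| = |z|^3 = (sqrt(145))^3 = 145*sqrt(145)

|z^3| = 145*sqrt(145) ≈ 1746.0312


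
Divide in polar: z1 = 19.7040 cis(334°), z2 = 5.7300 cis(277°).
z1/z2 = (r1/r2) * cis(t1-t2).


r = 19.7040 / 5.7300 = 3.4387
theta = 334° - 277° = 57° = 57° (mod 360)

3.4387 cis(57°)


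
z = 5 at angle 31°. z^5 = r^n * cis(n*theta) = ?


r^5 = 5^5 = 3125
n*theta = 5*31° = 155° = 155° (mod 360)
a = 3125*cos(155°) = -2832.2118
b = 3125*sin(155°) = 1320.6821

3125 cis(155°) = -2832.2118 + 1320.6821i


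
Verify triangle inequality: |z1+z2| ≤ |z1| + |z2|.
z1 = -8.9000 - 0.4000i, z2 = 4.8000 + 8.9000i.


|z1| = sqrt((-8.9)^2 + (-0.4)^2) = sqrt(79.37) = 8.9090
|z2| = sqrt(4.8^2 + 8.9^2) = sqrt(102.25) = 10.1119
z1+z2 = -4.1000 + 8.5000i
|z1+z2| = sqrt(89.06) = 9.4372
|z1|+|z2| = 8.9090 + 10.1119 = 19.0209

|z1+z2| = 9.4372 ≤ |z1|+|z2| = 19.0209 (verified)


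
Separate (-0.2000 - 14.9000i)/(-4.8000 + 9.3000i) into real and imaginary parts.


Multiply by conjugate: (-0.2000 - 14.9000i)(-4.8000 - 9.3000i) / ((-4.8)^2 + 9.3^2)
Numerator real = -0.2*(-4.8) - (14.9)*9.3 = -137.61
Numerator imag = -14.9*(-4.8) - (-0.2)*9.3 = 73.38
Denominator = 109.53
Re(z) = -137.61/109.53 = -1.2564
Im(z) = 73.38/109.53 = 0.6700

Re(z) = -1.2564, Im(z) = 0.6700


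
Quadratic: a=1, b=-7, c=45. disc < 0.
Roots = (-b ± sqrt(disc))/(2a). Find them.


disc = (-7)^2 - 4*1*45 = 49 - 180 = -131
sqrt(|disc|) = sqrt(131) = 11.4455
Real part = 7/(2*1) = 3.5000
Imag part = 11.4455/(2*1) = 5.7228

3.5000 ± 5.7228i


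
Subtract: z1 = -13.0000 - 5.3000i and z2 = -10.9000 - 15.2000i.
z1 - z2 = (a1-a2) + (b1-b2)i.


Real: -13 + 10.9 = -2.1
Imag: -5.3 + 15.2 = 9.9

-2.1000 + 9.9000i


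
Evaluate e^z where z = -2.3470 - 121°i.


e^-2.3470 = 0.0957
cos(-121°) = -0.515
sin(-121°) = -0.8572
Real = 0.0957*(-0.515) = -0.0493
Imag = 0.0957*(-0.8572) = -0.0820

-0.0493 - 0.0820i


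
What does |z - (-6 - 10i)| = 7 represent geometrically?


|z - z0| = r is a circle with center z0 and radius r.
Center = (-6, -10), radius = 7

Circle with center (-6, -10) and radius 7


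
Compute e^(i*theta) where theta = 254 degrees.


cos(254°) = -0.2756
sin(254°) = -0.9613

e^(i*254°) = -0.2756 - 0.9613i


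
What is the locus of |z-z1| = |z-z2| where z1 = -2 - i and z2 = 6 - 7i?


Equal distances means the locus is the perpendicular bisector of z1 and z2.
Midpoint = ((-2+6)/2, (-1+(-7))/2) = (2.0000, -4.0000)

Perpendicular bisector through (2.0000, -4.0000)


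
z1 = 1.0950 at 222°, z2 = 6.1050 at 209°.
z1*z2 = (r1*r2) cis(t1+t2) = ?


r = 1.0950 * 6.1050 = 6.6850
theta = 222° + 209° = 431° = 71° (mod 360)

6.6850 cis(71°)


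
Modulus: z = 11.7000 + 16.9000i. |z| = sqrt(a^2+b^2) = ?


|z| = sqrt(11.7^2 + 16.9^2) = sqrt(136.89 + 285.61) = sqrt(422.5) = 20.5548

|z| = 20.5548


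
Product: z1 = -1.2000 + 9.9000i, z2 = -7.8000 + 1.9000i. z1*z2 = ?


Real = -1.2*(-7.8) - 9.9*1.9 = 9.36 - 18.81 = -9.45
Imag = -1.2*1.9 - (7.8)*9.9 = -2.28 - (77.22) = -79.5

-9.4500 - 79.5000i


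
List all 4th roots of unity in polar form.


The 4th roots of unity are cis(360k/4°) for k=0..3
Angle step = 360/4 = 90°
Primitive root: cis(90°)
Primitive root = 0 + 1.0000i

4 roots at angles: 0°, 90°, 180°, 270°


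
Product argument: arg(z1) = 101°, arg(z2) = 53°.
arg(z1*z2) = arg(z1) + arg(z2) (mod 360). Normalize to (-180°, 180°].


arg(z1*z2) = 101° + 53° = 154°
Normalized to (-180°, 180°]: 154°

154°


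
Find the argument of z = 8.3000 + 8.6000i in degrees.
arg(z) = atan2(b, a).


Re = 8.3, Im = 8.6
arg = atan2(8.6, 8.3) = 46.0170 degrees

arg(z) = 46.0170 degrees


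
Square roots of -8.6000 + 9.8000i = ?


|z| = sqrt(73.96+96.04) = 13.0384
sqrt((|z|+a)/2) = sqrt((13.0384+(-8.6))/2) = sqrt(2.2192) = 1.4897
sqrt((|z|-a)/2) = sqrt((13.0384-(-8.6))/2) = sqrt(10.8192) = 3.2893

±(1.4897 + 3.2893i) i.e. 1.4897 + 3.2893i and -1.4897 - 3.2893i


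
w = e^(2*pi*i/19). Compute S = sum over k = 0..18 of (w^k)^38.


The roots are w_k = w^k with w = e^(2*pi*i/19), and (w^k)^38 = (w^38)^k.
So S = 1 + u + u^2 + ... + u^(18) with u = w^38.
38 = 2*19 + 0, so 38 is a multiple of 19 and u = (w^19)^2 = 1.
Every one of the 19 terms equals 1: S = 19

S = 19


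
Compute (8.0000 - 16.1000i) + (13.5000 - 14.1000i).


Real: 8 + 13.5 = 21.5
Imag: -16.1 - 14.1 = -30.2

21.5000 - 30.2000i


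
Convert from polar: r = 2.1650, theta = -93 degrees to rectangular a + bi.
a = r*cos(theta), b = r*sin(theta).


a = 2.1650*cos(-93°) = 2.1650*(-0.05234) = -0.1133
b = 2.1650*sin(-93°) = 2.1650*(-0.9986) = -2.1620

-0.1133 - 2.1620i


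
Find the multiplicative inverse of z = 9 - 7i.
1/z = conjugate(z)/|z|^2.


|z|^2 = 81+49 = 130
1/z = (9 + 7i)/130

1/z = 0.0692 + 0.0538i


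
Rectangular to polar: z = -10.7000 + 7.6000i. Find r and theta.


r = sqrt(114.49+57.76) = sqrt(172.25) = 13.1244
theta = atan2(7.6, -10.7) = 144.6146 degrees

r = 13.1244, theta = 144.6146 degrees


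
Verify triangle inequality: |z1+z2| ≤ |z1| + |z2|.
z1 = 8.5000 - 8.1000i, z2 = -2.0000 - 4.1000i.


|z1| = sqrt(8.5^2 + (-8.1)^2) = sqrt(137.86) = 11.7414
|z2| = sqrt((-2)^2 + (-4.1)^2) = sqrt(20.81) = 4.5618
z1+z2 = 6.5000 - 12.2000i
|z1+z2| = sqrt(191.09) = 13.8235
|z1|+|z2| = 11.7414 + 4.5618 = 16.3032

|z1+z2| = 13.8235 ≤ |z1|+|z2| = 16.3032 (verified)


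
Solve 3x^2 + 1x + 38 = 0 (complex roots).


disc = 1^2 - 4*3*38 = 1 - 456 = -455
sqrt(|disc|) = sqrt(455) = 21.3307
Real part = -1/(2*3) = -0.1667
Imag part = 21.3307/(2*3) = 3.5551

-0.1667 ± 3.5551i


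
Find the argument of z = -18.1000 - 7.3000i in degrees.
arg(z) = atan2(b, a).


Re = -18.1, Im = -7.3
arg = atan2(-7.3, -18.1) = -158.0350 degrees

arg(z) = -158.0350 degrees


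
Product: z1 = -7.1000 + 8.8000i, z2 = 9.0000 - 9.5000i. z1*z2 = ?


Real = -7.1*9 - 8.8*(-9.5) = -63.9 - (-83.6) = 19.7
Imag = -7.1*(-9.5) + 9*8.8 = 67.45 + 79.2 = 146.65

19.7000 + 146.6500i


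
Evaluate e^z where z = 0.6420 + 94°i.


e^0.6420 = 1.90028
cos(94°) = -0.0698
sin(94°) = 0.99756
Real = 1.90028*(-0.0698) = -0.1326
Imag = 1.90028*0.99756 = 1.8956

-0.1326 + 1.8956i


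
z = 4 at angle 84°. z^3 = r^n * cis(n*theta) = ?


r^3 = 4^3 = 64
n*theta = 3*84° = 252° = 252° (mod 360)
a = 64*cos(252°) = -19.7771
b = 64*sin(252°) = -60.8676

64 cis(252°) = -19.7771 - 60.8676i


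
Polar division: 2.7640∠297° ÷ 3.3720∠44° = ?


r = 2.7640 / 3.3720 = 0.8197
theta = 297° - 44° = 253° = 253° (mod 360)

0.8197 cis(253°)


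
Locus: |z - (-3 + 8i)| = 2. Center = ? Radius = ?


|z - z0| = r is a circle with center z0 and radius r.
Center = (-3, 8), radius = 2

Circle with center (-3, 8) and radius 2


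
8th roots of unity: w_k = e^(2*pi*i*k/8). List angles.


The 8th roots of unity are cis(360k/8°) for k=0..7
Angle step = 360/8 = 45°
Primitive root: cis(45°)
Primitive root = 0.7071 + 0.7071i

8 roots at angles: 0°, 45°, 90°, 135°, 180°, 225°, 270°, 315°


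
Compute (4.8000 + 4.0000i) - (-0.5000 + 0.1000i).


Real: 4.8 + 0.5 = 5.3
Imag: 4 - 0.1 = 3.9

5.3000 + 3.9000i


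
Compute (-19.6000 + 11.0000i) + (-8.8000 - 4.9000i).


Real: -19.6 - 8.8 = -28.4
Imag: 11 - 4.9 = 6.1

-28.4000 + 6.1000i


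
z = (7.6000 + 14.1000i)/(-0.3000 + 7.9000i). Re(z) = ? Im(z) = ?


Multiply by conjugate: (7.6000 + 14.1000i)(-0.3000 - 7.9000i) / ((-0.3)^2 + 7.9^2)
Numerator real = 7.6*(-0.3) + 14.1*7.9 = 109.11
Numerator imag = 14.1*(-0.3) - 7.6*7.9 = -64.27
Denominator = 62.5
Re(z) = 109.11/62.5 = 1.7458
Im(z) = -64.27/62.5 = -1.0283

Re(z) = 1.7458, Im(z) = -1.0283


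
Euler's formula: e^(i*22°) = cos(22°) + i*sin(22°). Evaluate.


cos(22°) = 0.9272
sin(22°) = 0.3746

e^(i*22°) = 0.9272 + 0.3746i


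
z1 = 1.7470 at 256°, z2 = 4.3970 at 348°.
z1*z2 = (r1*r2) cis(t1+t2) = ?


r = 1.7470 * 4.3970 = 7.6816
theta = 256° + 348° = 604° = 244° (mod 360)

7.6816 cis(244°)


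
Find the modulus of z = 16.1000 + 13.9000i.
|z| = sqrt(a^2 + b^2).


|z| = sqrt(16.1^2 + 13.9^2) = sqrt(259.21 + 193.21) = sqrt(452.42) = 21.2702

|z| = 21.2702


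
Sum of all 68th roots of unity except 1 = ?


With w = e^(2*pi*i/68), all 68 of the 68th roots of unity w^0 = 1, w, ..., w^(67) sum to 0: 1 + w + ... + w^(67) = (1 - w^68)/(1 - w) = 0 since w^68 = 1, w ≠ 1.
Removing the root 1: w + w^2 + ... + w^(67) = 0 - 1 = -1

Sum = -1


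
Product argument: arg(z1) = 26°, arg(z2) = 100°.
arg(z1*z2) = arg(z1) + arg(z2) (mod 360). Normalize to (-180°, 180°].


arg(z1*z2) = 26° + 100° = 126°
Normalized to (-180°, 180°]: 126°

126°


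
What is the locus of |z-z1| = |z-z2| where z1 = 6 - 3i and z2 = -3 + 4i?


Equal distances means the locus is the perpendicular bisector of z1 and z2.
Midpoint = ((6+(-3))/2, (-3+4)/2) = (1.5000, 0.5000)

Perpendicular bisector through (1.5000, 0.5000)


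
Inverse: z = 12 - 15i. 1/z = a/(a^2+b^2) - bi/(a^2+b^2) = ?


|z|^2 = 144+225 = 369
1/z = (12 + 15i)/369

1/z = 0.0325 + 0.0407i


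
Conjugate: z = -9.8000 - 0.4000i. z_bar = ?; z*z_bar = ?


z_bar = -9.8000 + 0.4000i
z*z_bar = (-9.8)^2 + (-0.4)^2 = 96.04 + 0.16 = 96.2

z_bar = -9.8000 + 0.4000i, z*z_bar = 96.2


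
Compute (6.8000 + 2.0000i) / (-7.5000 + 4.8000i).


Conjugate of z2 = -7.5000 - 4.8000i
Numerator: (6.8000 + 2.0000i)(-7.5000 - 4.8000i) = -41.4000 - 47.6400i
Denominator: (-7.5)^2 + 4.8^2 = 79.29
Result = (-41.4000 - 47.6400i)/79.29

-0.5221 - 0.6008i


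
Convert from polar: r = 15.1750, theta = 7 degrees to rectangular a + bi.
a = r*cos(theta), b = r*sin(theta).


a = 15.1750*cos(7°) = 15.1750*0.99255 = 15.0619
b = 15.1750*sin(7°) = 15.1750*0.12187 = 1.8494

15.0619 + 1.8494i


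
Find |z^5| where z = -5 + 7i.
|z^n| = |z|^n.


|z| = sqrt(25+49) = sqrt(74) = 8.6023
|z^5| = |z|^5 = (sqrt(74))^5 = 74^2 * sqrt(74) = 5476*sqrt(74)

|z^5| = 5476*sqrt(74) ≈ 47106.3332


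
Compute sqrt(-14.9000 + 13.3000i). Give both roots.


|z| = sqrt(222.01+176.89) = 19.9725
sqrt((|z|+a)/2) = sqrt((19.9725+(-14.9))/2) = sqrt(2.5362) = 1.5926
sqrt((|z|-a)/2) = sqrt((19.9725-(-14.9))/2) = sqrt(17.4362) = 4.1757

±(1.5926 + 4.1757i) i.e. 1.5926 + 4.1757i and -1.5926 - 4.1757i


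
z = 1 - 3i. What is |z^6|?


|z| = sqrt(1+9) = sqrt(10) = 3.1623
|z^6| = |z|^6 = (sqrt(10))^6 = 10^3 = 1000

|z^6| = 1000


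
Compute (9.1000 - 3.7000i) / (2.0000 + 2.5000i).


Conjugate of z2 = 2.0000 - 2.5000i
Numerator: (9.1000 - 3.7000i)(2.0000 - 2.5000i) = 8.9500 - 30.1500i
Denominator: 2^2 + 2.5^2 = 10.25
Result = (8.9500 - 30.1500i)/10.25

0.8732 - 2.9415i


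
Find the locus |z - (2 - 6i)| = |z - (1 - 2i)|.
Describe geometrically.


Equal distances means the locus is the perpendicular bisector of z1 and z2.
Midpoint = ((2+1)/2, (-6+(-2))/2) = (1.5000, -4.0000)

Perpendicular bisector through (1.5000, -4.0000)


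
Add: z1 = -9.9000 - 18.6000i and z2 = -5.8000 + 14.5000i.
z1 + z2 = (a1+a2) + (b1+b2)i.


Real: -9.9 - 5.8 = -15.7
Imag: -18.6 + 14.5 = -4.1

-15.7000 - 4.1000i


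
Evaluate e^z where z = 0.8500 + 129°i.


e^0.8500 = 2.3396
cos(129°) = -0.62932
sin(129°) = 0.77715
Real = 2.3396*(-0.62932) = -1.4724
Imag = 2.3396*0.77715 = 1.8182

-1.4724 + 1.8182i


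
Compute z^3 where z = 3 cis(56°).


r^3 = 3^3 = 27
n*theta = 3*56° = 168° = 168° (mod 360)
a = 27*cos(168°) = -26.4100
b = 27*sin(168°) = 5.6136

27 cis(168°) = -26.4100 + 5.6136i


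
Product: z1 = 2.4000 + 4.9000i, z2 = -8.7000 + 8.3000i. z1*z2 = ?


Real = 2.4*(-8.7) - 4.9*8.3 = -20.88 - 40.67 = -61.55
Imag = 2.4*8.3 - (8.7)*4.9 = 19.92 - (42.63) = -22.71

-61.5500 - 22.7100i


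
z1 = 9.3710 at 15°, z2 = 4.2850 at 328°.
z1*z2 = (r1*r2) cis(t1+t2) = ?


r = 9.3710 * 4.2850 = 40.1547
theta = 15° + 328° = 343° = 343° (mod 360)

40.1547 cis(343°)


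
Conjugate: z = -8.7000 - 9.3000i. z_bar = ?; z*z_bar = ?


z_bar = -8.7000 + 9.3000i
z*z_bar = (-8.7)^2 + (-9.3)^2 = 75.69 + 86.49 = 162.18

z_bar = -8.7000 + 9.3000i, z*z_bar = 162.18


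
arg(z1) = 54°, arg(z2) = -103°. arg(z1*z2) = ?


arg(z1*z2) = 54° - 103° = -49°
Normalized to (-180°, 180°]: -49°

-49°


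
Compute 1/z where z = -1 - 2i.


|z|^2 = 1+4 = 5
1/z = (-1 + 2i)/5

1/z = -0.2000 + 0.4000i


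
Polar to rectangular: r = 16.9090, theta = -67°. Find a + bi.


a = 16.9090*cos(-67°) = 16.9090*0.39073 = 6.6069
b = 16.9090*sin(-67°) = 16.9090*(-0.920505) = -15.5648

6.6069 - 15.5648i


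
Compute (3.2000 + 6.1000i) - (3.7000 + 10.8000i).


Real: 3.2 - 3.7 = -0.5
Imag: 6.1 - 10.8 = -4.7

-0.5000 - 4.7000i


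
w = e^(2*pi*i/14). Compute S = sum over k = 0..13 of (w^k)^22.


The roots are w_k = w^k with w = e^(2*pi*i/14), and (w^k)^22 = (w^22)^k.
So S = 1 + u + u^2 + ... + u^(13) with u = w^22.
22 = 1*14 + 8, so 22 is not a multiple of 14: u = (w^14)^1 * w^8 = w^8 ≠ 1 (w is a primitive 14th root), while u^14 = (w^14)^22 = 1.
Geometric series: S = (1 - u^14)/(1 - u) = (1 - 1)/(1 - u) = 0

S = 0


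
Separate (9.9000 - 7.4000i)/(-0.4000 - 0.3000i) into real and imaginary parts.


Multiply by conjugate: (9.9000 - 7.4000i)(-0.4000 + 0.3000i) / ((-0.4)^2 + (-0.3)^2)
Numerator real = 9.9*(-0.4) - (7.4)*(-0.3) = -1.74
Numerator imag = -7.4*(-0.4) - 9.9*(-0.3) = 5.93
Denominator = 0.25
Re(z) = -1.74/0.25 = -6.9600
Im(z) = 5.93/0.25 = 23.7200

Re(z) = -6.9600, Im(z) = 23.7200


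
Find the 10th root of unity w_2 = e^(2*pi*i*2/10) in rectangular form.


Angle = 360*2/10 = 72°
a = cos(72°) = 0.3090
b = sin(72°) = 0.9511

0.3090 + 0.9511i


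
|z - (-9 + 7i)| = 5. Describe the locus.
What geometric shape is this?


|z - z0| = r is a circle with center z0 and radius r.
Center = (-9, 7), radius = 5

Circle with center (-9, 7) and radius 5


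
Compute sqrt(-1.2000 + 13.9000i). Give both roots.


|z| = sqrt(1.44+193.21) = 13.9517
sqrt((|z|+a)/2) = sqrt((13.9517+(-1.2))/2) = sqrt(6.3759) = 2.5250
sqrt((|z|-a)/2) = sqrt((13.9517-(-1.2))/2) = sqrt(7.5759) = 2.7524

±(2.5250 + 2.7524i) i.e. 2.5250 + 2.7524i and -2.5250 - 2.7524i


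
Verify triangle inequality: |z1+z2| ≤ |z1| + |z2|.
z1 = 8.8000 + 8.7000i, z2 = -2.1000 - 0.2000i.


|z1| = sqrt(8.8^2 + 8.7^2) = sqrt(153.13) = 12.3746
|z2| = sqrt((-2.1)^2 + (-0.2)^2) = sqrt(4.45) = 2.1095
z1+z2 = 6.7000 + 8.5000i
|z1+z2| = sqrt(117.14) = 10.8231
|z1|+|z2| = 12.3746 + 2.1095 = 14.4841

|z1+z2| = 10.8231 ≤ |z1|+|z2| = 14.4841 (verified)


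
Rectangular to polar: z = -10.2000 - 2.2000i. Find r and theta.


r = sqrt(104.04+4.84) = sqrt(108.88) = 10.4346
theta = atan2(-2.2, -10.2) = -167.8285 degrees

r = 10.4346, theta = -167.8285 degrees


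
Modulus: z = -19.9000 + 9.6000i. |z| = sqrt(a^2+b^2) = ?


|z| = sqrt((-19.9)^2 + 9.6^2) = sqrt(396.01 + 92.16) = sqrt(488.17) = 22.0946

|z| = 22.0946


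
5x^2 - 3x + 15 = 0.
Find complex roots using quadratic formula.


disc = (-3)^2 - 4*5*15 = 9 - 300 = -291
sqrt(|disc|) = sqrt(291) = 17.0587
Real part = 3/(2*5) = 0.3000
Imag part = 17.0587/(2*5) = 1.7059

0.3000 ± 1.7059i


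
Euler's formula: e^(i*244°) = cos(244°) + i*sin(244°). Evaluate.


cos(244°) = -0.4384
sin(244°) = -0.8988

e^(i*244°) = -0.4384 - 0.8988i


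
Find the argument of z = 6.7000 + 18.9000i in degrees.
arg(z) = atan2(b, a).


Re = 6.7, Im = 18.9
arg = atan2(18.9, 6.7) = 70.4807 degrees

arg(z) = 70.4807 degrees


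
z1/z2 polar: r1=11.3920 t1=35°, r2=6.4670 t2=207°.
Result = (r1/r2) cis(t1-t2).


r = 11.3920 / 6.4670 = 1.7616
theta = 35° - 207° = -172° = 188° (mod 360)

1.7616 cis(188°)


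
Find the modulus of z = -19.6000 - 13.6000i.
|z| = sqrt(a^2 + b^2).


|z| = sqrt((-19.6)^2 + (-13.6)^2) = sqrt(384.16 + 184.96) = sqrt(569.12) = 23.8562

|z| = 23.8562


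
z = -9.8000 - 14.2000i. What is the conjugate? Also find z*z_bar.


z_bar = -9.8000 + 14.2000i
z*z_bar = (-9.8)^2 + (-14.2)^2 = 96.04 + 201.64 = 297.68

z_bar = -9.8000 + 14.2000i, z*z_bar = 297.68


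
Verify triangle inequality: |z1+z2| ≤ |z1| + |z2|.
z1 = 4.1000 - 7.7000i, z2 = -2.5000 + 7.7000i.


|z1| = sqrt(4.1^2 + (-7.7)^2) = sqrt(76.1) = 8.7235
|z2| = sqrt((-2.5)^2 + 7.7^2) = sqrt(65.54) = 8.0957
z1+z2 = 1.6000
|z1+z2| = sqrt(2.56) = 1.6000
|z1|+|z2| = 8.7235 + 8.0957 = 16.8192

|z1+z2| = 1.6000 ≤ |z1|+|z2| = 16.8192 (verified)


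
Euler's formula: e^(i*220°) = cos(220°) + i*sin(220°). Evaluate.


cos(220°) = -0.7660
sin(220°) = -0.6428

e^(i*220°) = -0.7660 - 0.6428i


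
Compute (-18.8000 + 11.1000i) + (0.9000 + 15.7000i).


Real: -18.8 + 0.9 = -17.9
Imag: 11.1 + 15.7 = 26.8

-17.9000 + 26.8000i


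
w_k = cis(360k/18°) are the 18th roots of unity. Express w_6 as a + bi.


Angle = 360*6/18 = 120°
a = cos(120°) = -0.5000
b = sin(120°) = 0.8660

-0.5000 + 0.8660i


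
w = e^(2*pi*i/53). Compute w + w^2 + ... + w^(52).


With w = e^(2*pi*i/53), all 53 of the 53th roots of unity w^0 = 1, w, ..., w^(52) sum to 0: 1 + w + ... + w^(52) = (1 - w^53)/(1 - w) = 0 since w^53 = 1, w ≠ 1.
Removing the root 1: w + w^2 + ... + w^(52) = 0 - 1 = -1

Sum = -1


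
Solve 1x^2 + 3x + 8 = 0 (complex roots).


disc = 3^2 - 4*1*8 = 9 - 32 = -23
sqrt(|disc|) = sqrt(23) = 4.7958
Real part = -3/(2*1) = -1.5000
Imag part = 4.7958/(2*1) = 2.3979

-1.5000 ± 2.3979i


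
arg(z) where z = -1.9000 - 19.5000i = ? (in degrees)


Re = -1.9, Im = -19.5
arg = atan2(-19.5, -1.9) = -95.5651 degrees

arg(z) = -95.5651 degrees


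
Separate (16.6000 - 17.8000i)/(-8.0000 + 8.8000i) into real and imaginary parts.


Multiply by conjugate: (16.6000 - 17.8000i)(-8.0000 - 8.8000i) / ((-8)^2 + 8.8^2)
Numerator real = 16.6*(-8) - (17.8)*8.8 = -289.44
Numerator imag = -17.8*(-8) - 16.6*8.8 = -3.68
Denominator = 141.44
Re(z) = -289.44/141.44 = -2.0464
Im(z) = -3.68/141.44 = -0.0260

Re(z) = -2.0464, Im(z) = -0.0260


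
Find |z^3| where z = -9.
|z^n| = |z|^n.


|z| = sqrt(81+0) = sqrt(81) = 9
|z^3| = |z|^3 = 9^3 = 729

|z^3| = 729


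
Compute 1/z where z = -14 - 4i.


|z|^2 = 196+16 = 212
1/z = (-14 + 4i)/212

1/z = -0.0660 + 0.0189i


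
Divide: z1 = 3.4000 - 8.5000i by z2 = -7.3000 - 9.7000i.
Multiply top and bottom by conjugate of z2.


Conjugate of z2 = -7.3000 + 9.7000i
Numerator: (3.4000 - 8.5000i)(-7.3000 + 9.7000i) = 57.6300 + 95.0300i
Denominator: (-7.3)^2 + (-9.7)^2 = 147.38
Result = (57.6300 + 95.0300i)/147.38

0.3910 + 0.6448i


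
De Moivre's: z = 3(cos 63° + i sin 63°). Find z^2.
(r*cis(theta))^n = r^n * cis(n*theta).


r^2 = 3^2 = 9
n*theta = 2*63° = 126° = 126° (mod 360)
a = 9*cos(126°) = -5.2901
b = 9*sin(126°) = 7.2812

9 cis(126°) = -5.2901 + 7.2812i


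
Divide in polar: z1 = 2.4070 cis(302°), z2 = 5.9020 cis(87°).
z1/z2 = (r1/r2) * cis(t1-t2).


r = 2.4070 / 5.9020 = 0.4078
theta = 302° - 87° = 215° = 215° (mod 360)

0.4078 cis(215°)


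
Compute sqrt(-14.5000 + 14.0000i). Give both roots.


|z| = sqrt(210.25+196) = 20.1556
sqrt((|z|+a)/2) = sqrt((20.1556+(-14.5))/2) = sqrt(2.8278) = 1.6816
sqrt((|z|-a)/2) = sqrt((20.1556-(-14.5))/2) = sqrt(17.3278) = 4.1627

±(1.6816 + 4.1627i) i.e. 1.6816 + 4.1627i and -1.6816 - 4.1627i


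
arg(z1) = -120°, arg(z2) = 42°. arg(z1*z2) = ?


arg(z1*z2) = -120° + 42° = -78°
Normalized to (-180°, 180°]: -78°

-78°


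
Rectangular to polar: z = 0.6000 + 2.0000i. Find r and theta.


r = sqrt(0.36+4) = sqrt(4.36) = 2.0881
theta = atan2(2, 0.6) = 73.3008 degrees

r = 2.0881, theta = 73.3008 degrees


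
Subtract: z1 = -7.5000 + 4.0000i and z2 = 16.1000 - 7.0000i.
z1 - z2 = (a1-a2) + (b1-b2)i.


Real: -7.5 - 16.1 = -23.6
Imag: 4 + 7 = 11

-23.6000 + 11.0000i


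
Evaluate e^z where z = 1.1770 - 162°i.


e^1.1770 = 3.2446
cos(-162°) = -0.95106
sin(-162°) = -0.309
Real = 3.2446*(-0.95106) = -3.0858
Imag = 3.2446*(-0.309) = -1.0026

-3.0858 - 1.0026i


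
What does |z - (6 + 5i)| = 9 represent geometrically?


|z - z0| = r is a circle with center z0 and radius r.
Center = (6, 5), radius = 9

Circle with center (6, 5) and radius 9


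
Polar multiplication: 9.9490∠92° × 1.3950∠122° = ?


r = 9.9490 * 1.3950 = 13.8789
theta = 92° + 122° = 214° = 214° (mod 360)

13.8789 cis(214°)


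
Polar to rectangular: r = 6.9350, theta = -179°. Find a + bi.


a = 6.9350*cos(-179°) = 6.9350*(-0.999848) = -6.9339
b = 6.9350*sin(-179°) = 6.9350*(-0.01745) = -0.1210

-6.9339 - 0.1210i


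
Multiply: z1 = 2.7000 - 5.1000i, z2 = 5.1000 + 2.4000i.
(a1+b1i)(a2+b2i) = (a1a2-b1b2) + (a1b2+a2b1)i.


Real = 2.7*5.1 - (-5.1)*2.4 = 13.77 - (-12.24) = 26.01
Imag = 2.7*2.4 + 5.1*(-5.1) = 6.48 - (26.01) = -19.53

26.0100 - 19.5300i


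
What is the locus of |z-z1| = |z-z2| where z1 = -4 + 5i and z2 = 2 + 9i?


Equal distances means the locus is the perpendicular bisector of z1 and z2.
Midpoint = ((-4+2)/2, (5+9)/2) = (-1.0000, 7.0000)

Perpendicular bisector through (-1.0000, 7.0000)


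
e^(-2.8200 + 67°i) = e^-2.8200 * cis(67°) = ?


e^-2.8200 = 0.0596
cos(67°) = 0.3907
sin(67°) = 0.9205
Real = 0.0596*0.3907 = 0.0233
Imag = 0.0596*0.9205 = 0.0549

0.0233 + 0.0549i


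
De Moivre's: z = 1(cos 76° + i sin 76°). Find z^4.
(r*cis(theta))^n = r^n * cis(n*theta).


r^4 = 1^4 = 1
n*theta = 4*76° = 304° = 304° (mod 360)
a = 1*cos(304°) = 0.5592
b = 1*sin(304°) = -0.8290

1 cis(304°) = 0.5592 - 0.8290i


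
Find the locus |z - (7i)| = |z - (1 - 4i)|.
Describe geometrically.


Equal distances means the locus is the perpendicular bisector of z1 and z2.
Midpoint = ((0+1)/2, (7+(-4))/2) = (0.5000, 1.5000)

Perpendicular bisector through (0.5000, 1.5000)


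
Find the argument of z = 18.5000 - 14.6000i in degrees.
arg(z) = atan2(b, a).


Re = 18.5, Im = -14.6
arg = atan2(-14.6, 18.5) = -38.2801 degrees

arg(z) = -38.2801 degrees


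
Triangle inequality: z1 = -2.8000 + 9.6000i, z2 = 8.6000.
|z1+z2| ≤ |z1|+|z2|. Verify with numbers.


|z1| = sqrt((-2.8)^2 + 9.6^2) = sqrt(100) = 10.0000
|z2| = sqrt(8.6^2 + 0^2) = sqrt(73.96) = 8.6000
z1+z2 = 5.8000 + 9.6000i
|z1+z2| = sqrt(125.8) = 11.2161
|z1|+|z2| = 10.0000 + 8.6000 = 18.6000

|z1+z2| = 11.2161 ≤ |z1|+|z2| = 18.6000 (verified)


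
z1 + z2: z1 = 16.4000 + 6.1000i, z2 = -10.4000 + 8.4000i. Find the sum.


Real: 16.4 - 10.4 = 6
Imag: 6.1 + 8.4 = 14.5

6.0000 + 14.5000i


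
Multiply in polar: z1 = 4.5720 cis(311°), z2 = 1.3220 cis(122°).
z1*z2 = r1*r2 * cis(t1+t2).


r = 4.5720 * 1.3220 = 6.0442
theta = 311° + 122° = 433° = 73° (mod 360)

6.0442 cis(73°)


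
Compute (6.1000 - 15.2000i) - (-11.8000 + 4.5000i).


Real: 6.1 + 11.8 = 17.9
Imag: -15.2 - 4.5 = -19.7

17.9000 - 19.7000i


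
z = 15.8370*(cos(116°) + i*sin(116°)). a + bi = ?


a = 15.8370*cos(116°) = 15.8370*(-0.43837) = -6.9425
b = 15.8370*sin(116°) = 15.8370*0.898794 = 14.2342

-6.9425 + 14.2342i


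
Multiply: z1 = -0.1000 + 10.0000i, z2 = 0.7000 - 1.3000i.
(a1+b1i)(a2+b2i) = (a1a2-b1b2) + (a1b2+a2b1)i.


Real = -0.1*0.7 - 10*(-1.3) = -0.07 - (-13) = 12.93
Imag = -0.1*(-1.3) + 0.7*10 = 0.13 + 7 = 7.13

12.9300 + 7.1300i


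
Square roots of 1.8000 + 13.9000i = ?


|z| = sqrt(3.24+193.21) = 14.0161
sqrt((|z|+a)/2) = sqrt((14.0161+1.8)/2) = sqrt(7.9080) = 2.8121
sqrt((|z|-a)/2) = sqrt((14.0161-1.8)/2) = sqrt(6.1080) = 2.4714

±(2.8121 + 2.4714i) i.e. 2.8121 + 2.4714i and -2.8121 - 2.4714i


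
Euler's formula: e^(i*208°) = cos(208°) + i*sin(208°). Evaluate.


cos(208°) = -0.8829
sin(208°) = -0.4695

e^(i*208°) = -0.8829 - 0.4695i


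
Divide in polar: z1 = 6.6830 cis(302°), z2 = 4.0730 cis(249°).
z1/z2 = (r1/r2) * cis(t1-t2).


r = 6.6830 / 4.0730 = 1.6408
theta = 302° - 249° = 53° = 53° (mod 360)

1.6408 cis(53°)


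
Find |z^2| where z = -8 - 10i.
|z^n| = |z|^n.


|z| = sqrt(64+100) = sqrt(164) = 12.8062
|z^2| = |z|^2 = (sqrt(164))^2 = 164

|z^2| = 164


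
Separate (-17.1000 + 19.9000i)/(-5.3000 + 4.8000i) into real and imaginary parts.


Multiply by conjugate: (-17.1000 + 19.9000i)(-5.3000 - 4.8000i) / ((-5.3)^2 + 4.8^2)
Numerator real = -17.1*(-5.3) + 19.9*4.8 = 186.15
Numerator imag = 19.9*(-5.3) - (-17.1)*4.8 = -23.39
Denominator = 51.13
Re(z) = 186.15/51.13 = 3.6407
Im(z) = -23.39/51.13 = -0.4575

Re(z) = 3.6407, Im(z) = -0.4575


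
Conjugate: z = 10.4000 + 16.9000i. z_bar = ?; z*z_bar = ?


z_bar = 10.4000 - 16.9000i
z*z_bar = 10.4^2 + 16.9^2 = 108.16 + 285.61 = 393.77

z_bar = 10.4000 - 16.9000i, z*z_bar = 393.77


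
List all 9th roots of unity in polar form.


The 9th roots of unity are cis(360k/9°) for k=0..8
Angle step = 360/9 = 40°
Primitive root: cis(40°)
Primitive root = 0.7660 + 0.6428i

9 roots at angles: 0°, 40°, 80°, 120°, 160°, 200°, 240°, 280°, 320°


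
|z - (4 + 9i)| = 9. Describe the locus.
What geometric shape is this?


|z - z0| = r is a circle with center z0 and radius r.
Center = (4, 9), radius = 9

Circle with center (4, 9) and radius 9


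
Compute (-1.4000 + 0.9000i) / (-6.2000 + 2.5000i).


Conjugate of z2 = -6.2000 - 2.5000i
Numerator: (-1.4000 + 0.9000i)(-6.2000 - 2.5000i) = 10.9300 - 2.0800i
Denominator: (-6.2)^2 + 2.5^2 = 44.69
Result = (10.9300 - 2.0800i)/44.69

0.2446 - 0.0465i


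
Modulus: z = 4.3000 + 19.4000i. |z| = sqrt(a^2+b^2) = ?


|z| = sqrt(4.3^2 + 19.4^2) = sqrt(18.49 + 376.36) = sqrt(394.85) = 19.8708

|z| = 19.8708


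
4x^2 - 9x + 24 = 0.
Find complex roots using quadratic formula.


disc = (-9)^2 - 4*4*24 = 81 - 384 = -303
sqrt(|disc|) = sqrt(303) = 17.4069
Real part = 9/(2*4) = 1.1250
Imag part = 17.4069/(2*4) = 2.1759

1.1250 ± 2.1759i


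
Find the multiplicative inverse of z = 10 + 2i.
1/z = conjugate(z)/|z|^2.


|z|^2 = 100+4 = 104
1/z = (10 - 2i)/104

1/z = 0.0962 - 0.0192i


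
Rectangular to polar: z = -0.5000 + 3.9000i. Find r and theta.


r = sqrt(0.25+15.21) = sqrt(15.46) = 3.9319
theta = atan2(3.9, -0.5) = 97.3058 degrees

r = 3.9319, theta = 97.3058 degrees


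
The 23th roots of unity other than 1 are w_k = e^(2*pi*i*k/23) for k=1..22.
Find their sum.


With w = e^(2*pi*i/23), all 23 of the 23th roots of unity w^0 = 1, w, ..., w^(22) sum to 0: 1 + w + ... + w^(22) = (1 - w^23)/(1 - w) = 0 since w^23 = 1, w ≠ 1.
Removing the root 1: w + w^2 + ... + w^(22) = 0 - 1 = -1

Sum = -1


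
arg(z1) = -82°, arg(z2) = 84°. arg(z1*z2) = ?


arg(z1*z2) = -82° + 84° = 2°
Normalized to (-180°, 180°]: 2°

2°


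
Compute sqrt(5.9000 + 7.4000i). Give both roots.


|z| = sqrt(34.81+54.76) = 9.4641
sqrt((|z|+a)/2) = sqrt((9.4641+5.9)/2) = sqrt(7.6821) = 2.7717
sqrt((|z|-a)/2) = sqrt((9.4641-5.9)/2) = sqrt(1.7821) = 1.3349

±(2.7717 + 1.3349i) i.e. 2.7717 + 1.3349i and -2.7717 - 1.3349i


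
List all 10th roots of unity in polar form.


The 10th roots of unity are cis(360k/10°) for k=0..9
Angle step = 360/10 = 36°
Primitive root: cis(36°)
Primitive root = 0.8090 + 0.5878i

10 roots at angles: 0°, 36°, 72°, 108°, 144°, 180°, 216°, 252°, 288°, 324°


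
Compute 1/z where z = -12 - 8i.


|z|^2 = 144+64 = 208
1/z = (-12 + 8i)/208

1/z = -0.0577 + 0.0385i


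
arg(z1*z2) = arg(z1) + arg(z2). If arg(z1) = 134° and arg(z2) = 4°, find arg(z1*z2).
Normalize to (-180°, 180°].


arg(z1*z2) = 134° + 4° = 138°
Normalized to (-180°, 180°]: 138°

138°


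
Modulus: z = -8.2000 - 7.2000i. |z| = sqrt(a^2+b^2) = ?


|z| = sqrt((-8.2)^2 + (-7.2)^2) = sqrt(67.24 + 51.84) = sqrt(119.08) = 10.9124

|z| = 10.9124


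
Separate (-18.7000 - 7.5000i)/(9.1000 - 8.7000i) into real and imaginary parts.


Multiply by conjugate: (-18.7000 - 7.5000i)(9.1000 + 8.7000i) / (9.1^2 + (-8.7)^2)
Numerator real = -18.7*9.1 - (7.5)*(-8.7) = -104.92
Numerator imag = -7.5*9.1 - (-18.7)*(-8.7) = -230.94
Denominator = 158.5
Re(z) = -104.92/158.5 = -0.6620
Im(z) = -230.94/158.5 = -1.4570

Re(z) = -0.6620, Im(z) = -1.4570


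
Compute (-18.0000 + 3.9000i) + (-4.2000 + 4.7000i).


Real: -18 - 4.2 = -22.2
Imag: 3.9 + 4.7 = 8.6

-22.2000 + 8.6000i


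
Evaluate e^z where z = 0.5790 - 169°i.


e^0.5790 = 1.7843
cos(-169°) = -0.9816
sin(-169°) = -0.19081
Real = 1.7843*(-0.9816) = -1.7515
Imag = 1.7843*(-0.19081) = -0.3405

-1.7515 - 0.3405i


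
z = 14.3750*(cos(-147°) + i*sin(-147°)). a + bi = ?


a = 14.3750*cos(-147°) = 14.3750*(-0.83867) = -12.0559
b = 14.3750*sin(-147°) = 14.3750*(-0.54464) = -7.8292

-12.0559 - 7.8292i


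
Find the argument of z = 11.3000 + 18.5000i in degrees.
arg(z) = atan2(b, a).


Re = 11.3, Im = 18.5
arg = atan2(18.5, 11.3) = 58.5830 degrees

arg(z) = 58.5830 degrees


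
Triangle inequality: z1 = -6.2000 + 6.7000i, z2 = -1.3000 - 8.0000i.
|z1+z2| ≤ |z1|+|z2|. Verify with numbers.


|z1| = sqrt((-6.2)^2 + 6.7^2) = sqrt(83.33) = 9.1285
|z2| = sqrt((-1.3)^2 + (-8)^2) = sqrt(65.69) = 8.1049
z1+z2 = -7.5000 - 1.3000i
|z1+z2| = sqrt(57.94) = 7.6118
|z1|+|z2| = 9.1285 + 8.1049 = 17.2334

|z1+z2| = 7.6118 ≤ |z1|+|z2| = 17.2334 (verified)


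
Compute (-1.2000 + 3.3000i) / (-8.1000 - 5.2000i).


Conjugate of z2 = -8.1000 + 5.2000i
Numerator: (-1.2000 + 3.3000i)(-8.1000 + 5.2000i) = -7.4400 - 32.9700i
Denominator: (-8.1)^2 + (-5.2)^2 = 92.65
Result = (-7.4400 - 32.9700i)/92.65

-0.0803 - 0.3559i


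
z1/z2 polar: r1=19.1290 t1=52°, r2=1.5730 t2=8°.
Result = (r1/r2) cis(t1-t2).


r = 19.1290 / 1.5730 = 12.1608
theta = 52° - 8° = 44° = 44° (mod 360)

12.1608 cis(44°)


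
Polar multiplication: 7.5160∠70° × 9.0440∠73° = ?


r = 7.5160 * 9.0440 = 67.9747
theta = 70° + 73° = 143° = 143° (mod 360)

67.9747 cis(143°)


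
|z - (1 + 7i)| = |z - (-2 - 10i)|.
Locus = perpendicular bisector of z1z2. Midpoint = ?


Equal distances means the locus is the perpendicular bisector of z1 and z2.
Midpoint = ((1+(-2))/2, (7+(-10))/2) = (-0.5000, -1.5000)

Perpendicular bisector through (-0.5000, -1.5000)


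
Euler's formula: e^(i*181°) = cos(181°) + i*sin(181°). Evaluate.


cos(181°) = -0.9998
sin(181°) = -0.0175

e^(i*181°) = -0.9998 - 0.0175i


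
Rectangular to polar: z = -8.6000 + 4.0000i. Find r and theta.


r = sqrt(73.96+16) = sqrt(89.96) = 9.4847
theta = atan2(4, -8.6) = 155.0561 degrees

r = 9.4847, theta = 155.0561 degrees


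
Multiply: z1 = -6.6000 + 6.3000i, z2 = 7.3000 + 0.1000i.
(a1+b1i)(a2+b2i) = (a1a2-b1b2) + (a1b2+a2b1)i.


Real = -6.6*7.3 - 6.3*0.1 = -48.18 - 0.63 = -48.81
Imag = -6.6*0.1 + 7.3*6.3 = -0.66 + 45.99 = 45.33

-48.8100 + 45.3300i


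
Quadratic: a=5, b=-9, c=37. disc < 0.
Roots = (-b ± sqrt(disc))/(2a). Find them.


disc = (-9)^2 - 4*5*37 = 81 - 740 = -659
sqrt(|disc|) = sqrt(659) = 25.6710
Real part = 9/(2*5) = 0.9000
Imag part = 25.6710/(2*5) = 2.5671

0.9000 ± 2.5671i


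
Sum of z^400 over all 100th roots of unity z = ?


The roots are w_k = w^k with w = e^(2*pi*i/100), and (w^k)^400 = (w^400)^k.
So S = 1 + u + u^2 + ... + u^(99) with u = w^400.
400 = 4*100 + 0, so 400 is a multiple of 100 and u = (w^100)^4 = 1.
Every one of the 100 terms equals 1: S = 100

S = 100


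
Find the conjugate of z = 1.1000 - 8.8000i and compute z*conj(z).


z_bar = 1.1000 + 8.8000i
z*z_bar = 1.1^2 + (-8.8)^2 = 1.21 + 77.44 = 78.65

z_bar = 1.1000 + 8.8000i, z*z_bar = 78.65


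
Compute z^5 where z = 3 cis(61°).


r^5 = 3^5 = 243
n*theta = 5*61° = 305° = 305° (mod 360)
a = 243*cos(305°) = 139.3791
b = 243*sin(305°) = -199.0539

243 cis(305°) = 139.3791 - 199.0539i


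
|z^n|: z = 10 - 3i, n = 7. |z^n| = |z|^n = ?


|z| = sqrt(100+9) = sqrt(109) = 10.4403
|z^7| = |z|^7 = (sqrt(109))^7 = 109^3 * sqrt(109) = 1295029*sqrt(109)

|z^7| = 1295029*sqrt(109) ≈ 13520499.6979


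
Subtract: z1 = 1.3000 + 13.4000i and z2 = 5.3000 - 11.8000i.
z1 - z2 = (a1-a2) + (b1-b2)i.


Real: 1.3 - 5.3 = -4
Imag: 13.4 + 11.8 = 25.2

-4.0000 + 25.2000i


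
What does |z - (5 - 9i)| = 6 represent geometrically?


|z - z0| = r is a circle with center z0 and radius r.
Center = (5, -9), radius = 6

Circle with center (5, -9) and radius 6


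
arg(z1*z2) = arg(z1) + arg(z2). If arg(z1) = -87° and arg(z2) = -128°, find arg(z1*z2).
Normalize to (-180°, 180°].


arg(z1*z2) = -87° - 128° = -215°
Normalized to (-180°, 180°]: 145°

145°


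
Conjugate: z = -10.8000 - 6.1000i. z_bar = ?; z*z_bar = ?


z_bar = -10.8000 + 6.1000i
z*z_bar = (-10.8)^2 + (-6.1)^2 = 116.64 + 37.21 = 153.85

z_bar = -10.8000 + 6.1000i, z*z_bar = 153.85


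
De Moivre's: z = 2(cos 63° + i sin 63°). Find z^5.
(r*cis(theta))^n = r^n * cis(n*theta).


r^5 = 2^5 = 32
n*theta = 5*63° = 315° = 315° (mod 360)
a = 32*cos(315°) = 22.6274
b = 32*sin(315°) = -22.6274

32 cis(315°) = 22.6274 - 22.6274i


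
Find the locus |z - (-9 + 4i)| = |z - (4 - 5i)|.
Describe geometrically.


Equal distances means the locus is the perpendicular bisector of z1 and z2.
Midpoint = ((-9+4)/2, (4+(-5))/2) = (-2.5000, -0.5000)

Perpendicular bisector through (-2.5000, -0.5000)


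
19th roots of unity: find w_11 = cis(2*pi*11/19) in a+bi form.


Angle = 360*11/19 = 208.4211°
a = cos(208.4211°) = -0.8795
b = sin(208.4211°) = -0.4759

-0.8795 - 0.4759i


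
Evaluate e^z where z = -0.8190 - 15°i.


e^-0.8190 = 0.44087
cos(-15°) = 0.9659
sin(-15°) = -0.2588
Real = 0.44087*0.9659 = 0.4258
Imag = 0.44087*(-0.2588) = -0.1141

0.4258 - 0.1141i


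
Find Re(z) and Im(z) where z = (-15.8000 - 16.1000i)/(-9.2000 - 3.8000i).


Multiply by conjugate: (-15.8000 - 16.1000i)(-9.2000 + 3.8000i) / ((-9.2)^2 + (-3.8)^2)
Numerator real = -15.8*(-9.2) - (16.1)*(-3.8) = 206.54
Numerator imag = -16.1*(-9.2) - (-15.8)*(-3.8) = 88.08
Denominator = 99.08
Re(z) = 206.54/99.08 = 2.0846
Im(z) = 88.08/99.08 = 0.8890

Re(z) = 2.0846, Im(z) = 0.8890


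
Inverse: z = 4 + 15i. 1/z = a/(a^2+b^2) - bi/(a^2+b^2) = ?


|z|^2 = 16+225 = 241
1/z = (4 - 15i)/241

1/z = 0.0166 - 0.0622i


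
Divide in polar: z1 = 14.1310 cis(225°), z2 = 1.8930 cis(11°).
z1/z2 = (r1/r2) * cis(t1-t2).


r = 14.1310 / 1.8930 = 7.4649
theta = 225° - 11° = 214° = 214° (mod 360)

7.4649 cis(214°)


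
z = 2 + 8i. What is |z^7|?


|z| = sqrt(4+64) = sqrt(68) = 8.2462
|z^7| = |z|^7 = (sqrt(68))^7 = 68^3 * sqrt(68) = 314432*sqrt(68)

|z^7| = 314432*sqrt(68) ≈ 2592872.6961
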